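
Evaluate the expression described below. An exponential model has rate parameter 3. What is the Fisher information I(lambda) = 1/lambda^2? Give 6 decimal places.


Fisher information for exponential: I(lambda) = 1/lambda^2.
lambda = 3, lambda^2 = 9.
I = 1/9 = 0.111111

0.111111


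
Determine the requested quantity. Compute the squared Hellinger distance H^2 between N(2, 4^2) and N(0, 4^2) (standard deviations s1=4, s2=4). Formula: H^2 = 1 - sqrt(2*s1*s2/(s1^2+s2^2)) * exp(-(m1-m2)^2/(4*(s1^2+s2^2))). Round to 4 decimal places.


Squared Hellinger distance for Gaussians:
H^2 = 1 - sqrt(2*s1*s2/(s1^2+s2^2)) * exp(-(m1-m2)^2/(4*(s1^2+s2^2))).
s1^2 = 16, s2^2 = 16, s1^2+s2^2 = 32.
sqrt(2*4*4/(32)) = 1.0.
(m1-m2)^2 = (2)^2 = 4.
exp(-4/(4*32)) = exp(-0.03125) = 0.969233.
H^2 = 1 - 1.0*0.969233 = 0.0308

0.0308


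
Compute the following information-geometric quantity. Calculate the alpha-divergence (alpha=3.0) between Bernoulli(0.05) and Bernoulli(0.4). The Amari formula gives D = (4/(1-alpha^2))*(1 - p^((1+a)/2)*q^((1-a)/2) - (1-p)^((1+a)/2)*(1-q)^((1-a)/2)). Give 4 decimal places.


Amari alpha-divergence:
D = (4/(1-alpha^2))*(1 - p^((1+a)/2)*q^((1-a)/2) - (1-p)^((1+a)/2)*(1-q)^((1-a)/2)).
alpha = 3.0, p = 0.05, q = 0.4.
e1 = (1+alpha)/2 = 2.0, e2 = (1-alpha)/2 = -1.0.
t1 = p^e1 * q^e2 = 0.05^2.0 * 0.4^-1.0 = 0.00625.
t2 = (1-p)^e1 * (1-q)^e2 = 0.95^2.0 * 0.6^-1.0 = 1.504167.
4/(1-alpha^2) = -0.5.
D = -0.5*(1 - 0.00625 - 1.504167) = 0.2552

0.2552


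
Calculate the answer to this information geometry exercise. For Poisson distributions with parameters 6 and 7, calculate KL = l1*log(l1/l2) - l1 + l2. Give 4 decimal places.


KL divergence for Poisson:
KL = l1*log(l1/l2) - l1 + l2.
l1 = 6, l2 = 7.
log(6/7) = -0.154151.
l1*log(l1/l2) = 6 * -0.154151 = -0.924904.
KL = -0.924904 - 6 + 7 = 0.0751

0.0751


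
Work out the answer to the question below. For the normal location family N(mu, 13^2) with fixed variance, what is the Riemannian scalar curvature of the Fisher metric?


This family has a single free parameter, so its statistical manifold
is 1-dimensional. The Riemann curvature tensor of any 1-dimensional
Riemannian manifold vanishes identically, so R = 0.

0


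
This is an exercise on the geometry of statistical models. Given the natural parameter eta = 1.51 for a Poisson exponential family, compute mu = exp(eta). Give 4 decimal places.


Expectation parameter for Poisson exponential family:
mu = exp(eta).
eta = 1.51.
mu = exp(1.51) = 4.5267

4.5267


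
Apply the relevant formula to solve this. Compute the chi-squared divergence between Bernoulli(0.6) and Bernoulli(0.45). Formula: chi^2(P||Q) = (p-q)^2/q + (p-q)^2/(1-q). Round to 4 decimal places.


Chi-squared divergence between Bernoulli distributions:
chi^2 = (p-q)^2/q + (p-q)^2/(1-q).
p = 0.6, q = 0.45, p-q = 0.15.
(p-q)^2 = 0.0225.
term1 = 0.0225/0.45 = 0.05.
term2 = 0.0225/0.55 = 0.040909.
chi^2 = 0.05 + 0.040909 = 0.0909

0.0909


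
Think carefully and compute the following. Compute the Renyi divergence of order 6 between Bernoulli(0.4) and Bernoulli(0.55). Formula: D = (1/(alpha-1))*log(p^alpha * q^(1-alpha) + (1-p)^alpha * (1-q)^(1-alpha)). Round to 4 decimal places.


Renyi divergence of order alpha between Bernoulli distributions:
D = (1/(alpha-1))*log(p^alpha * q^(1-alpha) + (1-p)^alpha * (1-q)^(1-alpha)).
alpha = 6, p = 0.4, q = 0.55.
p^alpha * q^(1-alpha) = 0.4^6 * 0.55^-5 = 0.081385.
(1-p)^alpha * (1-q)^(1-alpha) = 0.6^6 * 0.45^-5 = 2.528395.
sum = 0.081385 + 2.528395 = 2.60978.
D = (1/5)*log(2.60978) = 0.1919

0.1919


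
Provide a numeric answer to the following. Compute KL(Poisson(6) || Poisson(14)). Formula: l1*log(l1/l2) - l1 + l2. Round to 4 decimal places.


KL divergence for Poisson:
KL = l1*log(l1/l2) - l1 + l2.
l1 = 6, l2 = 14.
log(6/14) = -0.847298.
l1*log(l1/l2) = 6 * -0.847298 = -5.083787.
KL = -5.083787 - 6 + 14 = 2.9162

2.9162


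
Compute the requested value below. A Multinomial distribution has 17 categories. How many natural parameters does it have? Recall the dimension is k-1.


Exponential family dimension calculation:
For Multinomial with k=17 categories, dim = k-1 = 16.

16


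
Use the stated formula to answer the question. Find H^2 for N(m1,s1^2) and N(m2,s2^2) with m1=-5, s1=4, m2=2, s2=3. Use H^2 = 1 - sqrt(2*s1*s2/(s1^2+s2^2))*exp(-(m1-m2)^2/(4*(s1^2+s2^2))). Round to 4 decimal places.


Squared Hellinger distance for Gaussians:
H^2 = 1 - sqrt(2*s1*s2/(s1^2+s2^2)) * exp(-(m1-m2)^2/(4*(s1^2+s2^2))).
s1^2 = 16, s2^2 = 9, s1^2+s2^2 = 25.
sqrt(2*4*3/(25)) = 0.979796.
(m1-m2)^2 = (-7)^2 = 49.
exp(-49/(4*25)) = exp(-0.49) = 0.612626.
H^2 = 1 - 0.979796*0.612626 = 0.3998

0.3998


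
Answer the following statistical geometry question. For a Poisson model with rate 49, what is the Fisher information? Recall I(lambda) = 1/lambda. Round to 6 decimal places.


Fisher information for Poisson: I(lambda) = 1/lambda.
lambda = 49.
I(lambda) = 1/49 = 0.020408

0.020408


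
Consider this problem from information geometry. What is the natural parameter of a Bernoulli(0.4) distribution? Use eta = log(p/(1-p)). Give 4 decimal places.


Natural parameter for Bernoulli: eta = log(p/(1-p)).
p = 0.4, 1-p = 0.6.
p/(1-p) = 0.666667.
eta = log(0.666667) = -0.4055

-0.4055


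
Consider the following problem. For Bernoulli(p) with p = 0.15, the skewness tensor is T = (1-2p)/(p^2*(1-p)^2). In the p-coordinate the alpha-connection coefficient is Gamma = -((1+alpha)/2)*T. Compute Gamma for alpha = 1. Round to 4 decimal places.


Skewness (Amari-Chentsov) tensor: T = (1-2p)/(p^2*(1-p)^2).
p = 0.15, 1-2p = 0.7, p^2 = 0.0225, (1-p)^2 = 0.7225.
T = 0.7/(0.0225 * 0.7225) = 43.060361.
In the p-coordinate, Gamma^(alpha) = Gamma^(0) - (alpha/2)*T with Gamma^(0) = (1/2)*g'(p) = -T/2,
so Gamma^(alpha) = -((1+alpha)/2)*T.
alpha = 1, -(1+alpha)/2 = -1.0.
Gamma = -1.0 * 43.060361 = -43.0604

-43.0604


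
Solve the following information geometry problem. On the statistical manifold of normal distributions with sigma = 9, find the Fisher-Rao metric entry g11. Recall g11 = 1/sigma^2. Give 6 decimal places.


For the 2-parameter normal family, the Fisher metric has:
  g11 = 1/sigma^2, g22 = 2/sigma^2.
sigma = 9, sigma^2 = 81.
g11 = 0.012346

0.012346


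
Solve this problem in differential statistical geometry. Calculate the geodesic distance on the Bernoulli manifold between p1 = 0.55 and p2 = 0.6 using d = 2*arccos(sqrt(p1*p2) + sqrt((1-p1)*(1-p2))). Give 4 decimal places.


Geodesic distance on Bernoulli manifold:
d(p1,p2) = 2*arccos(sqrt(p1*p2) + sqrt((1-p1)*(1-p2))).
sqrt(p1*p2) = sqrt(0.55*0.6) = 0.574456.
sqrt((1-p1)*(1-p2)) = sqrt(0.45*0.4) = 0.424264.
arg = 0.574456 + 0.424264 = 0.99872.
d = 2*arccos(0.99872) = 0.1012

0.1012


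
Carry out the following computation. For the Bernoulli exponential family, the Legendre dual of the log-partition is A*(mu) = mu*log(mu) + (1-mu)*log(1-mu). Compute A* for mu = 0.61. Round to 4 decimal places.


Legendre transform for Bernoulli:
A*(mu) = mu*log(mu) + (1-mu)*log(1-mu).
mu = 0.61, 1-mu = 0.39.
mu*log(mu) = 0.61*log(0.61) = -0.301521.
(1-mu)*log(1-mu) = 0.39*log(0.39) = -0.367227.
A* = -0.301521 + -0.367227 = -0.6687

-0.6687


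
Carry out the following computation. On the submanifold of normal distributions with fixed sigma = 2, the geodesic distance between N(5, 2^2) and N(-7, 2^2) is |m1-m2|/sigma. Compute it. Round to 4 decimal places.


On the fixed-variance normal subfamily, geodesic distance = |m1-m2|/sigma.
|5 - -7| = 12.
sigma = 2.
d = 12/2 = 6.0000

6.0000


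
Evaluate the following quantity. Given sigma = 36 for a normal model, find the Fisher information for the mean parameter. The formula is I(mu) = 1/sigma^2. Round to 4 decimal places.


The Fisher information for the mean of a normal distribution is I(mu) = 1/sigma^2.
sigma = 36, so sigma^2 = 1296.
I(mu) = 1/1296 = 0.0008

0.0008


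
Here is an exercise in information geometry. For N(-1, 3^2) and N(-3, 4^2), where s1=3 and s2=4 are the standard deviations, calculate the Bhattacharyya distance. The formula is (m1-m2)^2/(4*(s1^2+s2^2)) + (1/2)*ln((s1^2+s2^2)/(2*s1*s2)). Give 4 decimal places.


Bhattacharyya distance between two Gaussians:
DB = (m1-m2)^2/(4*(s1^2+s2^2)) + (1/2)*ln((s1^2+s2^2)/(2*s1*s2)).
(m1-m2)^2 = (2)^2 = 4.
s1^2+s2^2 = 9 + 16 = 25.
term1 = 4/100 = 0.04.
term2 = 0.5*ln(25/24.0) = 0.020411.
DB = 0.04 + 0.020411 = 0.0604

0.0604


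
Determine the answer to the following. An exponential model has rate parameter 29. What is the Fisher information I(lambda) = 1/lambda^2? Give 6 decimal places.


Fisher information for exponential: I(lambda) = 1/lambda^2.
lambda = 29, lambda^2 = 841.
I = 1/841 = 0.001189

0.001189


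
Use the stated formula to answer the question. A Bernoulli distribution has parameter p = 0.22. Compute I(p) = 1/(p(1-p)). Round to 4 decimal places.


For Bernoulli(p), Fisher information is I(p) = 1/(p*(1-p)).
p = 0.22, 1-p = 0.78.
p*(1-p) = 0.1716.
I(p) = 1/0.1716 = 5.8275

5.8275


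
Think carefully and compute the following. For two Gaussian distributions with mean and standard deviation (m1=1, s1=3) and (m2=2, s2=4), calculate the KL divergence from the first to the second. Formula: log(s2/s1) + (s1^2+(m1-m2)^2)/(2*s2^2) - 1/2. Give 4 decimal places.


KL divergence between normal distributions:
KL = log(s2/s1) + (s1^2 + (m1-m2)^2)/(2*s2^2) - 1/2.
log(4/3) = 0.287682.
(3^2 + (1-2)^2)/(2*4^2) = (9 + 1)/32 = 0.3125.
KL = 0.287682 + 0.3125 - 0.5 = 0.1002

0.1002


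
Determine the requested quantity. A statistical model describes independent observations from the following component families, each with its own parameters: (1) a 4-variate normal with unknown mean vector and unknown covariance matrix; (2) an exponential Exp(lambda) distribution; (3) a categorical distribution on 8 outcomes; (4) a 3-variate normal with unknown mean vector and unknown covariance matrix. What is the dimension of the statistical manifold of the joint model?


The dimension of a statistical manifold equals the number of free
(independent) real parameters of the model. For a product of independent
blocks the parameter counts add.
- 4-variate normal: 4 (mean) + 4*5/2 = 10 (symmetric covariance) = 14.
- exponential (lambda): 1.
- categorical on 8 outcomes (probabilities sum to 1): 8-1 = 7.
- 3-variate normal: 3 (mean) + 3*4/2 = 6 (symmetric covariance) = 9.
Total = 14 + 1 + 7 + 9 = 31.
Dimension = 31

31


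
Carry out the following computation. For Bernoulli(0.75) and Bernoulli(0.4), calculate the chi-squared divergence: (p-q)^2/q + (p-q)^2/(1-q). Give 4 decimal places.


Chi-squared divergence between Bernoulli distributions:
chi^2 = (p-q)^2/q + (p-q)^2/(1-q).
p = 0.75, q = 0.4, p-q = 0.35.
(p-q)^2 = 0.1225.
term1 = 0.1225/0.4 = 0.30625.
term2 = 0.1225/0.6 = 0.204167.
chi^2 = 0.30625 + 0.204167 = 0.5104

0.5104


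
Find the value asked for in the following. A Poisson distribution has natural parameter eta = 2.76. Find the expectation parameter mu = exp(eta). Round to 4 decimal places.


Expectation parameter for Poisson exponential family:
mu = exp(eta).
eta = 2.76.
mu = exp(2.76) = 15.7998

15.7998


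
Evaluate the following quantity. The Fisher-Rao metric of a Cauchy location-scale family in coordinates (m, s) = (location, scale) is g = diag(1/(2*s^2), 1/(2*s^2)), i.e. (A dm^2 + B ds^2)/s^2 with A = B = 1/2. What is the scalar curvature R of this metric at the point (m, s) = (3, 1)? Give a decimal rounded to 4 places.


The metric has the form g = (A dm^2 + B ds^2)/s^2 with A = 1/2, B = 1/2.
Substitute u = sqrt(A/B)*m: g = B*(du^2 + ds^2)/s^2, i.e. B times the
Poincare upper half-plane metric, which has constant Gaussian curvature -1.
Scaling a 2D metric by a constant c divides the Gaussian curvature by c,
so K = -1/B = -1/(1/2) = -2.0000 everywhere (the point (m, s) = (3, 1) is irrelevant:
the curvature is constant).
Scalar curvature in dimension 2: R = 2K = -2/(1/2) = -4.0000.

-4.0000


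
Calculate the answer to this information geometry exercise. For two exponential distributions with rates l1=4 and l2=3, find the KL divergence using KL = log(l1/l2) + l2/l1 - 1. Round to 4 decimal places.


KL divergence for exponential family:
KL = log(l1/l2) + l2/l1 - 1.
log(4/3) = 0.287682.
3/4 = 0.75.
KL = 0.287682 + 0.75 - 1 = 0.0377

0.0377


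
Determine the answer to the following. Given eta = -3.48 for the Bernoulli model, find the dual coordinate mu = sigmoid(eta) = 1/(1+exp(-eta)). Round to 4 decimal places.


Dual coordinate (expectation parameter) for Bernoulli:
mu = 1/(1+exp(-eta)).
eta = -3.48.
exp(-eta) = exp(3.48) = 32.459722.
mu = 1/(1+32.459722) = 0.0299

0.0299


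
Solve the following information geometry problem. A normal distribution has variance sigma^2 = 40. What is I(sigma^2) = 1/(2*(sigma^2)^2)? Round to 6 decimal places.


Fisher information for variance: I(sigma^2) = 1/(2*sigma^4).
sigma^2 = 40, so sigma^4 = 1600.
I = 1/(2*1600) = 1/3200 = 0.000313

0.000313


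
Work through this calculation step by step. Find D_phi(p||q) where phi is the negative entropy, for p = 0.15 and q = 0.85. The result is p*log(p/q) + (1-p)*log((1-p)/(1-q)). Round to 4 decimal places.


Bregman divergence with negative entropy generator:
D = p*log(p/q) + (1-p)*log((1-p)/(1-q)).
p = 0.15, q = 0.85.
p*log(p/q) = 0.15*log(0.15/0.85) = -0.26019.
(1-p)*log((1-p)/(1-q)) = 0.85*log(0.85/0.15) = 1.474411.
D = -0.26019 + 1.474411 = 1.2142

1.2142


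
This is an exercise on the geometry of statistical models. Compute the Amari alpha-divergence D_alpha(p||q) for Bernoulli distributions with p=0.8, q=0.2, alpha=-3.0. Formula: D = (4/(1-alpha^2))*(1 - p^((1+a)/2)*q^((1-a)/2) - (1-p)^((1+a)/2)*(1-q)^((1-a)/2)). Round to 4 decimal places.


Amari alpha-divergence:
D = (4/(1-alpha^2))*(1 - p^((1+a)/2)*q^((1-a)/2) - (1-p)^((1+a)/2)*(1-q)^((1-a)/2)).
alpha = -3.0, p = 0.8, q = 0.2.
e1 = (1+alpha)/2 = -1.0, e2 = (1-alpha)/2 = 2.0.
t1 = p^e1 * q^e2 = 0.8^-1.0 * 0.2^2.0 = 0.05.
t2 = (1-p)^e1 * (1-q)^e2 = 0.2^-1.0 * 0.8^2.0 = 3.2.
4/(1-alpha^2) = -0.5.
D = -0.5*(1 - 0.05 - 3.2) = 1.1250

1.1250


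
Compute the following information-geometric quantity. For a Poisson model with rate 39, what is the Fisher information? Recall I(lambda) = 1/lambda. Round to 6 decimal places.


Fisher information for Poisson: I(lambda) = 1/lambda.
lambda = 39.
I(lambda) = 1/39 = 0.025641

0.025641


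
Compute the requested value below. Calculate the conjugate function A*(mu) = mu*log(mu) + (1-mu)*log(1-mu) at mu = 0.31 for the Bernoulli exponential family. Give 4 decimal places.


Legendre transform for Bernoulli:
A*(mu) = mu*log(mu) + (1-mu)*log(1-mu).
mu = 0.31, 1-mu = 0.69.
mu*log(mu) = 0.31*log(0.31) = -0.363067.
(1-mu)*log(1-mu) = 0.69*log(0.69) = -0.256034.
A* = -0.363067 + -0.256034 = -0.6191

-0.6191


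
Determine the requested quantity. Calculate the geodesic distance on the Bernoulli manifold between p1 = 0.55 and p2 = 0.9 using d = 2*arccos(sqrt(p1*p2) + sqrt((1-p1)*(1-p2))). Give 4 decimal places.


Geodesic distance on Bernoulli manifold:
d(p1,p2) = 2*arccos(sqrt(p1*p2) + sqrt((1-p1)*(1-p2))).
sqrt(p1*p2) = sqrt(0.55*0.9) = 0.703562.
sqrt((1-p1)*(1-p2)) = sqrt(0.45*0.1) = 0.212132.
arg = 0.703562 + 0.212132 = 0.915694.
d = 2*arccos(0.915694) = 0.8271

0.8271


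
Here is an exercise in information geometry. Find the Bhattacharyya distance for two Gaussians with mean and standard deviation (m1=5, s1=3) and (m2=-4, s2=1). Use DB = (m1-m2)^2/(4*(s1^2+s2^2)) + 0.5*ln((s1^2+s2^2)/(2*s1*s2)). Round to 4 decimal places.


Bhattacharyya distance between two Gaussians:
DB = (m1-m2)^2/(4*(s1^2+s2^2)) + (1/2)*ln((s1^2+s2^2)/(2*s1*s2)).
(m1-m2)^2 = (9)^2 = 81.
s1^2+s2^2 = 9 + 1 = 10.
term1 = 81/40 = 2.025.
term2 = 0.5*ln(10/6.0) = 0.255413.
DB = 2.025 + 0.255413 = 2.2804

2.2804


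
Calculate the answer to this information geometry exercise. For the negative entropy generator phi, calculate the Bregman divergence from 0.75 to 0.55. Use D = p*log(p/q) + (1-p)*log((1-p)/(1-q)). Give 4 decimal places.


Bregman divergence with negative entropy generator:
D = p*log(p/q) + (1-p)*log((1-p)/(1-q)).
p = 0.75, q = 0.55.
p*log(p/q) = 0.75*log(0.75/0.55) = 0.232616.
(1-p)*log((1-p)/(1-q)) = 0.25*log(0.25/0.45) = -0.146947.
D = 0.232616 + -0.146947 = 0.0857

0.0857


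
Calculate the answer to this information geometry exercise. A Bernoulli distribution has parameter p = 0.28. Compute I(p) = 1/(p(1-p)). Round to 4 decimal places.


For Bernoulli(p), Fisher information is I(p) = 1/(p*(1-p)).
p = 0.28, 1-p = 0.72.
p*(1-p) = 0.2016.
I(p) = 1/0.2016 = 4.9603

4.9603


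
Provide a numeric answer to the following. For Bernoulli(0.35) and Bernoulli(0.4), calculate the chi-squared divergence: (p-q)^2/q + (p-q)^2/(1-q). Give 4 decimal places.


Chi-squared divergence between Bernoulli distributions:
chi^2 = (p-q)^2/q + (p-q)^2/(1-q).
p = 0.35, q = 0.4, p-q = -0.05.
(p-q)^2 = 0.0025.
term1 = 0.0025/0.4 = 0.00625.
term2 = 0.0025/0.6 = 0.004167.
chi^2 = 0.00625 + 0.004167 = 0.0104

0.0104


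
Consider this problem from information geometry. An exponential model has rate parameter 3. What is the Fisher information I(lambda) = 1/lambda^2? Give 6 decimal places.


Fisher information for exponential: I(lambda) = 1/lambda^2.
lambda = 3, lambda^2 = 9.
I = 1/9 = 0.111111

0.111111


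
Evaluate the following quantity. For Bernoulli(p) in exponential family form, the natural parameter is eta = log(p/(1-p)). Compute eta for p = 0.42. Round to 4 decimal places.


Natural parameter for Bernoulli: eta = log(p/(1-p)).
p = 0.42, 1-p = 0.58.
p/(1-p) = 0.724138.
eta = log(0.724138) = -0.3228

-0.3228


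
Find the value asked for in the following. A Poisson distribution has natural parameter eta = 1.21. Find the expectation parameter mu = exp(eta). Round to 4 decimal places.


Expectation parameter for Poisson exponential family:
mu = exp(eta).
eta = 1.21.
mu = exp(1.21) = 3.3535

3.3535


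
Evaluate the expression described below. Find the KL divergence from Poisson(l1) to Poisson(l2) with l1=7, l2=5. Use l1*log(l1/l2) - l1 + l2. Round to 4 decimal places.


KL divergence for Poisson:
KL = l1*log(l1/l2) - l1 + l2.
l1 = 7, l2 = 5.
log(7/5) = 0.336472.
l1*log(l1/l2) = 7 * 0.336472 = 2.355306.
KL = 2.355306 - 7 + 5 = 0.3553

0.3553


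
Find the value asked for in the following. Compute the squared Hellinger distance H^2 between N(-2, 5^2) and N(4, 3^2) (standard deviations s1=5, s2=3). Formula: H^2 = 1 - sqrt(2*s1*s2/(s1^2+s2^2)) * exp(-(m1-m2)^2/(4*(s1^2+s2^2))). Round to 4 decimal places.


Squared Hellinger distance for Gaussians:
H^2 = 1 - sqrt(2*s1*s2/(s1^2+s2^2)) * exp(-(m1-m2)^2/(4*(s1^2+s2^2))).
s1^2 = 25, s2^2 = 9, s1^2+s2^2 = 34.
sqrt(2*5*3/(34)) = 0.939336.
(m1-m2)^2 = (-6)^2 = 36.
exp(-36/(4*34)) = exp(-0.264706) = 0.767432.
H^2 = 1 - 0.939336*0.767432 = 0.2791

0.2791


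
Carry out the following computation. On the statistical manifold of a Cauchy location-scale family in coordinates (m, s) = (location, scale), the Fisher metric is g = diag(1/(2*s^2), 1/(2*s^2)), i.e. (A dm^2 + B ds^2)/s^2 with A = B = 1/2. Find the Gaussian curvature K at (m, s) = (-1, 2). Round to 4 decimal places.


The metric has the form g = (A dm^2 + B ds^2)/s^2 with A = 1/2, B = 1/2.
Substitute u = sqrt(A/B)*m: g = B*(du^2 + ds^2)/s^2, i.e. B times the
Poincare upper half-plane metric, which has constant Gaussian curvature -1.
Scaling a 2D metric by a constant c divides the Gaussian curvature by c,
so K = -1/B = -1/(1/2) = -2.0000 everywhere (the point (m, s) = (-1, 2) is irrelevant:
the curvature is constant).
The requested Gaussian curvature is K = -2.0000.

-2.0000


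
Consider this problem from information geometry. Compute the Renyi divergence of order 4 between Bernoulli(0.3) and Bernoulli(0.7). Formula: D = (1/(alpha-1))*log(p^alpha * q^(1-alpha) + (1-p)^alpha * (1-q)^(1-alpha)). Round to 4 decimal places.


Renyi divergence of order alpha between Bernoulli distributions:
D = (1/(alpha-1))*log(p^alpha * q^(1-alpha) + (1-p)^alpha * (1-q)^(1-alpha)).
alpha = 4, p = 0.3, q = 0.7.
p^alpha * q^(1-alpha) = 0.3^4 * 0.7^-3 = 0.023615.
(1-p)^alpha * (1-q)^(1-alpha) = 0.7^4 * 0.3^-3 = 8.892593.
sum = 0.023615 + 8.892593 = 8.916208.
D = (1/3)*log(8.916208) = 0.7293

0.7293


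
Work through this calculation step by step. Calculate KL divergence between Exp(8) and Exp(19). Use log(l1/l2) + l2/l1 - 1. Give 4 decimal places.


KL divergence for exponential family:
KL = log(l1/l2) + l2/l1 - 1.
log(8/19) = -0.864997.
19/8 = 2.375.
KL = -0.864997 + 2.375 - 1 = 0.5100

0.5100


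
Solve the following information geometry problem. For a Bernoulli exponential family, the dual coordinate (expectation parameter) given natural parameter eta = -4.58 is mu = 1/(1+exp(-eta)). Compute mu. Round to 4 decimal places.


Dual coordinate (expectation parameter) for Bernoulli:
mu = 1/(1+exp(-eta)).
eta = -4.58.
exp(-eta) = exp(4.58) = 97.514394.
mu = 1/(1+97.514394) = 0.0102

0.0102


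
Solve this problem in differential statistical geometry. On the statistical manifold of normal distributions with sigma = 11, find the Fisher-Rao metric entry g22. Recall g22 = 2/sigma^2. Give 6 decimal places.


For the 2-parameter normal family, the Fisher metric has:
  g11 = 1/sigma^2, g22 = 2/sigma^2.
sigma = 11, sigma^2 = 121.
g22 = 0.016529

0.016529


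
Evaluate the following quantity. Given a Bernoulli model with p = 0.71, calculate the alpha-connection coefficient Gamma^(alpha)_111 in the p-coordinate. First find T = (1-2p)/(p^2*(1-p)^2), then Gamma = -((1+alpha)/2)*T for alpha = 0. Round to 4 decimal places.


Skewness (Amari-Chentsov) tensor: T = (1-2p)/(p^2*(1-p)^2).
p = 0.71, 1-2p = -0.42, p^2 = 0.5041, (1-p)^2 = 0.0841.
T = -0.42/(0.5041 * 0.0841) = -9.906873.
In the p-coordinate, Gamma^(alpha) = Gamma^(0) - (alpha/2)*T with Gamma^(0) = (1/2)*g'(p) = -T/2,
so Gamma^(alpha) = -((1+alpha)/2)*T.
alpha = 0, -(1+alpha)/2 = -0.5.
Gamma = -0.5 * -9.906873 = 4.9534

4.9534


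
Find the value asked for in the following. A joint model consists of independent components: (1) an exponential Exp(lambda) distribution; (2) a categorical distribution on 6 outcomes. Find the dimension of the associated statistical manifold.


The dimension of a statistical manifold equals the number of free
(independent) real parameters of the model. For a product of independent
blocks the parameter counts add.
- exponential (lambda): 1.
- categorical on 6 outcomes (probabilities sum to 1): 6-1 = 5.
Total = 1 + 5 = 6.
Dimension = 6

6


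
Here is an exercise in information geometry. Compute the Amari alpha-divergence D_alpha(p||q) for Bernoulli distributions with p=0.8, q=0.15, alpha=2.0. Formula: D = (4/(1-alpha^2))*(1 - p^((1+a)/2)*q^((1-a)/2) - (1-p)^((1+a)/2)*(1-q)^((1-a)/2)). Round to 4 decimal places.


Amari alpha-divergence:
D = (4/(1-alpha^2))*(1 - p^((1+a)/2)*q^((1-a)/2) - (1-p)^((1+a)/2)*(1-q)^((1-a)/2)).
alpha = 2.0, p = 0.8, q = 0.15.
e1 = (1+alpha)/2 = 1.5, e2 = (1-alpha)/2 = -0.5.
t1 = p^e1 * q^e2 = 0.8^1.5 * 0.15^-0.5 = 1.847521.
t2 = (1-p)^e1 * (1-q)^e2 = 0.2^1.5 * 0.85^-0.5 = 0.097014.
4/(1-alpha^2) = -1.333333.
D = -1.333333*(1 - 1.847521 - 0.097014) = 1.2594

1.2594


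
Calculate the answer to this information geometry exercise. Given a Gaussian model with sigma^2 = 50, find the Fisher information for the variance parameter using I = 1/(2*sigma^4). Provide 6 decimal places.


Fisher information for variance: I(sigma^2) = 1/(2*sigma^4).
sigma^2 = 50, so sigma^4 = 2500.
I = 1/(2*2500) = 1/5000 = 0.000200

0.000200


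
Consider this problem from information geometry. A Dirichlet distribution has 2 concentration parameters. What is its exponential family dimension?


Exponential family dimension calculation:
Dirichlet with 2 components has 2 natural parameters.

2


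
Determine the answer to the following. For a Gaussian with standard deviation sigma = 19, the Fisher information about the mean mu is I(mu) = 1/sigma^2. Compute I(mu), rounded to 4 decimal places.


The Fisher information for the mean of a normal distribution is I(mu) = 1/sigma^2.
sigma = 19, so sigma^2 = 361.
I(mu) = 1/361 = 0.0028

0.0028


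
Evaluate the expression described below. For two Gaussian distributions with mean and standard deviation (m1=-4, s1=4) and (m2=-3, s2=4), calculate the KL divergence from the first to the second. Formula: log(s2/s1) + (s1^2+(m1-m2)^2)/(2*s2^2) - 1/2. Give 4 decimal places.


KL divergence between normal distributions:
KL = log(s2/s1) + (s1^2 + (m1-m2)^2)/(2*s2^2) - 1/2.
log(4/4) = 0.0.
(4^2 + (-4--3)^2)/(2*4^2) = (16 + 1)/32 = 0.53125.
KL = 0.0 + 0.53125 - 0.5 = 0.0313

0.0313


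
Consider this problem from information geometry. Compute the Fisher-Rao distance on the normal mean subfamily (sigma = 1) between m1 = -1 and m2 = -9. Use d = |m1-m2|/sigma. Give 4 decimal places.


On the fixed-variance normal subfamily, geodesic distance = |m1-m2|/sigma.
|-1 - -9| = 8.
sigma = 1.
d = 8/1 = 8.0000

8.0000


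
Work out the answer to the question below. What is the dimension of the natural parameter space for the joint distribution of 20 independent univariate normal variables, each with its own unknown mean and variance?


Exponential family dimension calculation:
Each univariate normal has two natural parameters (mu/sigma^2 and -1/(2 sigma^2)).
With 20 independent components, dim = 2 * 20 = 40.

40


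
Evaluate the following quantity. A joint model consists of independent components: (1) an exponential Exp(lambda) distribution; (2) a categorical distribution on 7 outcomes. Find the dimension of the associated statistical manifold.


The dimension of a statistical manifold equals the number of free
(independent) real parameters of the model. For a product of independent
blocks the parameter counts add.
- exponential (lambda): 1.
- categorical on 7 outcomes (probabilities sum to 1): 7-1 = 6.
Total = 1 + 6 = 7.
Dimension = 7

7


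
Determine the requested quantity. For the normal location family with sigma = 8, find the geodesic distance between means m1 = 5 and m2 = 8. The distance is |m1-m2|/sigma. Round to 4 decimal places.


On the fixed-variance normal subfamily, geodesic distance = |m1-m2|/sigma.
|5 - 8| = 3.
sigma = 8.
d = 3/8 = 0.3750

0.3750


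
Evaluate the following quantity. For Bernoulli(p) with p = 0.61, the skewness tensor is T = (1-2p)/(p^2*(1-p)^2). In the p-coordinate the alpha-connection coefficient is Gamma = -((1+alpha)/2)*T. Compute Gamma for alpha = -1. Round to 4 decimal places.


Skewness (Amari-Chentsov) tensor: T = (1-2p)/(p^2*(1-p)^2).
p = 0.61, 1-2p = -0.22, p^2 = 0.3721, (1-p)^2 = 0.1521.
T = -0.22/(0.3721 * 0.1521) = -3.887172.
In the p-coordinate, Gamma^(alpha) = Gamma^(0) - (alpha/2)*T with Gamma^(0) = (1/2)*g'(p) = -T/2,
so Gamma^(alpha) = -((1+alpha)/2)*T.
alpha = -1, -(1+alpha)/2 = 0.0.
Gamma = 0.0 * -3.887172 = 0.0000

0.0000


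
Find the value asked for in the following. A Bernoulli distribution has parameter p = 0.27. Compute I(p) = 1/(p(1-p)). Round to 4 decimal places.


For Bernoulli(p), Fisher information is I(p) = 1/(p*(1-p)).
p = 0.27, 1-p = 0.73.
p*(1-p) = 0.1971.
I(p) = 1/0.1971 = 5.0736

5.0736


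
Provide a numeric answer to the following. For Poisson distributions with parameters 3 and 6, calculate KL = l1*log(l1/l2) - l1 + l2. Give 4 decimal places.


KL divergence for Poisson:
KL = l1*log(l1/l2) - l1 + l2.
l1 = 3, l2 = 6.
log(3/6) = -0.693147.
l1*log(l1/l2) = 3 * -0.693147 = -2.079442.
KL = -2.079442 - 3 + 6 = 0.9206

0.9206


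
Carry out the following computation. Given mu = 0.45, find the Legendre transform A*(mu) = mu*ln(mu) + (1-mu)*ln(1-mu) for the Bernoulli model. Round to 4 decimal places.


Legendre transform for Bernoulli:
A*(mu) = mu*log(mu) + (1-mu)*log(1-mu).
mu = 0.45, 1-mu = 0.55.
mu*log(mu) = 0.45*log(0.45) = -0.359328.
(1-mu)*log(1-mu) = 0.55*log(0.55) = -0.32881.
A* = -0.359328 + -0.32881 = -0.6881

-0.6881


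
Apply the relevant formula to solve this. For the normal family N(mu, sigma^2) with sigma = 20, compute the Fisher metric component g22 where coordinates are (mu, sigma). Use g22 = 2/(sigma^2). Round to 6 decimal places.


For the 2-parameter normal family, the Fisher metric has:
  g11 = 1/sigma^2, g22 = 2/sigma^2.
sigma = 20, sigma^2 = 400.
g22 = 0.005000

0.005000


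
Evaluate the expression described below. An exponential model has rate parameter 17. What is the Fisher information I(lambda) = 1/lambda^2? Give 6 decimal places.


Fisher information for exponential: I(lambda) = 1/lambda^2.
lambda = 17, lambda^2 = 289.
I = 1/289 = 0.003460

0.003460


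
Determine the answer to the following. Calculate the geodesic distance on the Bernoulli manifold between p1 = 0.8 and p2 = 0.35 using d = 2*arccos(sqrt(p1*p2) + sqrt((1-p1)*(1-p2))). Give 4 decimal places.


Geodesic distance on Bernoulli manifold:
d(p1,p2) = 2*arccos(sqrt(p1*p2) + sqrt((1-p1)*(1-p2))).
sqrt(p1*p2) = sqrt(0.8*0.35) = 0.52915.
sqrt((1-p1)*(1-p2)) = sqrt(0.2*0.65) = 0.360555.
arg = 0.52915 + 0.360555 = 0.889705.
d = 2*arccos(0.889705) = 0.9482

0.9482


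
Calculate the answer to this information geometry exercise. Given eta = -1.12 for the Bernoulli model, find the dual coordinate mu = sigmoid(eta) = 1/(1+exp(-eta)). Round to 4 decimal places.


Dual coordinate (expectation parameter) for Bernoulli:
mu = 1/(1+exp(-eta)).
eta = -1.12.
exp(-eta) = exp(1.12) = 3.064854.
mu = 1/(1+3.064854) = 0.2460

0.2460


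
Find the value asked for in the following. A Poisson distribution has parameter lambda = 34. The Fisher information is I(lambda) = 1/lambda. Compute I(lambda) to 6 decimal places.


Fisher information for Poisson: I(lambda) = 1/lambda.
lambda = 34.
I(lambda) = 1/34 = 0.029412

0.029412


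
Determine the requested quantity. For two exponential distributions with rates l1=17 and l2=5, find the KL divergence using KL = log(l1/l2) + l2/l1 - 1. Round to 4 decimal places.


KL divergence for exponential family:
KL = log(l1/l2) + l2/l1 - 1.
log(17/5) = 1.223775.
5/17 = 0.294118.
KL = 1.223775 + 0.294118 - 1 = 0.5179

0.5179


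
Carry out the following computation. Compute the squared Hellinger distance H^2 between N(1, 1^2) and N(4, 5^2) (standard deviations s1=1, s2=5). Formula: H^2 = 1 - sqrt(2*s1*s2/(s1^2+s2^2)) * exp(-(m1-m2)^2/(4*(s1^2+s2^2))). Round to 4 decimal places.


Squared Hellinger distance for Gaussians:
H^2 = 1 - sqrt(2*s1*s2/(s1^2+s2^2)) * exp(-(m1-m2)^2/(4*(s1^2+s2^2))).
s1^2 = 1, s2^2 = 25, s1^2+s2^2 = 26.
sqrt(2*1*5/(26)) = 0.620174.
(m1-m2)^2 = (-3)^2 = 9.
exp(-9/(4*26)) = exp(-0.086538) = 0.9171.
H^2 = 1 - 0.620174*0.9171 = 0.4312

0.4312


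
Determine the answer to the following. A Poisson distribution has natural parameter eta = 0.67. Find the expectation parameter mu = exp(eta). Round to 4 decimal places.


Expectation parameter for Poisson exponential family:
mu = exp(eta).
eta = 0.67.
mu = exp(0.67) = 1.9542

1.9542


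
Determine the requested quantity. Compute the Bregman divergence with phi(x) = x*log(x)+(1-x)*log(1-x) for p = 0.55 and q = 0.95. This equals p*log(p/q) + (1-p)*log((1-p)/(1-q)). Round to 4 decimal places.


Bregman divergence with negative entropy generator:
D = p*log(p/q) + (1-p)*log((1-p)/(1-q)).
p = 0.55, q = 0.95.
p*log(p/q) = 0.55*log(0.55/0.95) = -0.300599.
(1-p)*log((1-p)/(1-q)) = 0.45*log(0.45/0.05) = 0.988751.
D = -0.300599 + 0.988751 = 0.6882

0.6882


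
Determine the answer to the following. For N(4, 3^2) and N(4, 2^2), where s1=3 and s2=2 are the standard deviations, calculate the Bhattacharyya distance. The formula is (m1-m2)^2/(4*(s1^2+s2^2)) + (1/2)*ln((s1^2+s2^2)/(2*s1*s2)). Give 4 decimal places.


Bhattacharyya distance between two Gaussians:
DB = (m1-m2)^2/(4*(s1^2+s2^2)) + (1/2)*ln((s1^2+s2^2)/(2*s1*s2)).
(m1-m2)^2 = (0)^2 = 0.
s1^2+s2^2 = 9 + 4 = 13.
term1 = 0/52 = 0.0.
term2 = 0.5*ln(13/12.0) = 0.040021.
DB = 0.0 + 0.040021 = 0.0400

0.0400


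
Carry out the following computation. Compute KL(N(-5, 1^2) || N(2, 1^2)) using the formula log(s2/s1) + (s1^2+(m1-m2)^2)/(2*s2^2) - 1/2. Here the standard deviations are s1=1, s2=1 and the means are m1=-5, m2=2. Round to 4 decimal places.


KL divergence between normal distributions:
KL = log(s2/s1) + (s1^2 + (m1-m2)^2)/(2*s2^2) - 1/2.
log(1/1) = 0.0.
(1^2 + (-5-2)^2)/(2*1^2) = (1 + 49)/2 = 25.0.
KL = 0.0 + 25.0 - 0.5 = 24.5000

24.5000


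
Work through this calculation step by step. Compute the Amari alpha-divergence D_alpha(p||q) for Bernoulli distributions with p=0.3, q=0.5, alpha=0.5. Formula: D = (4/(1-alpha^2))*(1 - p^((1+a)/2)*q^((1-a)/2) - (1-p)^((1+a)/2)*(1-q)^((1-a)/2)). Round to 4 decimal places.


Amari alpha-divergence:
D = (4/(1-alpha^2))*(1 - p^((1+a)/2)*q^((1-a)/2) - (1-p)^((1+a)/2)*(1-q)^((1-a)/2)).
alpha = 0.5, p = 0.3, q = 0.5.
e1 = (1+alpha)/2 = 0.75, e2 = (1-alpha)/2 = 0.25.
t1 = p^e1 * q^e2 = 0.3^0.75 * 0.5^0.25 = 0.340866.
t2 = (1-p)^e1 * (1-q)^e2 = 0.7^0.75 * 0.5^0.25 = 0.643526.
4/(1-alpha^2) = 5.333333.
D = 5.333333*(1 - 0.340866 - 0.643526) = 0.0832

0.0832


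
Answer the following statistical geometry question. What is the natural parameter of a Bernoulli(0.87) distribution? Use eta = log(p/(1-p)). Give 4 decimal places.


Natural parameter for Bernoulli: eta = log(p/(1-p)).
p = 0.87, 1-p = 0.13.
p/(1-p) = 6.692308.
eta = log(6.692308) = 1.9010

1.9010


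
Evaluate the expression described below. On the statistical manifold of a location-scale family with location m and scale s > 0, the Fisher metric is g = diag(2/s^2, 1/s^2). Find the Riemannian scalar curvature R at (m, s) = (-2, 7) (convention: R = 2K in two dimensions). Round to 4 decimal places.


The metric has the form g = (A dm^2 + B ds^2)/s^2 with A = 2, B = 1.
Substitute u = sqrt(A/B)*m: g = B*(du^2 + ds^2)/s^2, i.e. B times the
Poincare upper half-plane metric, which has constant Gaussian curvature -1.
Scaling a 2D metric by a constant c divides the Gaussian curvature by c,
so K = -1/B = -1/(1) = -1.0000 everywhere (the point (m, s) = (-2, 7) is irrelevant:
the curvature is constant).
Scalar curvature in dimension 2: R = 2K = -2/(1) = -2.0000.

-2.0000


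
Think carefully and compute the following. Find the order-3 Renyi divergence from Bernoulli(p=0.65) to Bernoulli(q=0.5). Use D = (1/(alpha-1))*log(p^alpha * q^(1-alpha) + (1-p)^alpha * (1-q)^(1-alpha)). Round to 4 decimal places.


Renyi divergence of order alpha between Bernoulli distributions:
D = (1/(alpha-1))*log(p^alpha * q^(1-alpha) + (1-p)^alpha * (1-q)^(1-alpha)).
alpha = 3, p = 0.65, q = 0.5.
p^alpha * q^(1-alpha) = 0.65^3 * 0.5^-2 = 1.0985.
(1-p)^alpha * (1-q)^(1-alpha) = 0.35^3 * 0.5^-2 = 0.1715.
sum = 1.0985 + 0.1715 = 1.27.
D = (1/2)*log(1.27) = 0.1195

0.1195


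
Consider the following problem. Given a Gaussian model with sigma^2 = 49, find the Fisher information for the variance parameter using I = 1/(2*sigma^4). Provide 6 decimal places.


Fisher information for variance: I(sigma^2) = 1/(2*sigma^4).
sigma^2 = 49, so sigma^4 = 2401.
I = 1/(2*2401) = 1/4802 = 0.000208

0.000208


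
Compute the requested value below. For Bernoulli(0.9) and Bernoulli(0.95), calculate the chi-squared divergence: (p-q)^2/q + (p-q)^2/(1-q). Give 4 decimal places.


Chi-squared divergence between Bernoulli distributions:
chi^2 = (p-q)^2/q + (p-q)^2/(1-q).
p = 0.9, q = 0.95, p-q = -0.05.
(p-q)^2 = 0.0025.
term1 = 0.0025/0.95 = 0.002632.
term2 = 0.0025/0.05 = 0.05.
chi^2 = 0.002632 + 0.05 = 0.0526

0.0526


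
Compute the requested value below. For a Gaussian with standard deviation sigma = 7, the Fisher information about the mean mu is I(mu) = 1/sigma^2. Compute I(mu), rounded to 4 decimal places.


The Fisher information for the mean of a normal distribution is I(mu) = 1/sigma^2.
sigma = 7, so sigma^2 = 49.
I(mu) = 1/49 = 0.0204

0.0204


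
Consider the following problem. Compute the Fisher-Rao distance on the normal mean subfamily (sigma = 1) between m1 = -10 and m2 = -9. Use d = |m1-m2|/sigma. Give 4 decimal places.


On the fixed-variance normal subfamily, geodesic distance = |m1-m2|/sigma.
|-10 - -9| = 1.
sigma = 1.
d = 1/1 = 1.0000

1.0000


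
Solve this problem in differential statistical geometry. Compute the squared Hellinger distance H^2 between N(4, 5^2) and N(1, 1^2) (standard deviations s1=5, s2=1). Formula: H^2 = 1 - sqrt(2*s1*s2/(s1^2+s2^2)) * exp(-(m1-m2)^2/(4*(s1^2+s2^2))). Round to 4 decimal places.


Squared Hellinger distance for Gaussians:
H^2 = 1 - sqrt(2*s1*s2/(s1^2+s2^2)) * exp(-(m1-m2)^2/(4*(s1^2+s2^2))).
s1^2 = 25, s2^2 = 1, s1^2+s2^2 = 26.
sqrt(2*5*1/(26)) = 0.620174.
(m1-m2)^2 = (3)^2 = 9.
exp(-9/(4*26)) = exp(-0.086538) = 0.9171.
H^2 = 1 - 0.620174*0.9171 = 0.4312

0.4312


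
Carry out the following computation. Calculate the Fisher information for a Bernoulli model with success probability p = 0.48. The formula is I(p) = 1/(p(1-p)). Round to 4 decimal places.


For Bernoulli(p), Fisher information is I(p) = 1/(p*(1-p)).
p = 0.48, 1-p = 0.52.
p*(1-p) = 0.2496.
I(p) = 1/0.2496 = 4.0064

4.0064


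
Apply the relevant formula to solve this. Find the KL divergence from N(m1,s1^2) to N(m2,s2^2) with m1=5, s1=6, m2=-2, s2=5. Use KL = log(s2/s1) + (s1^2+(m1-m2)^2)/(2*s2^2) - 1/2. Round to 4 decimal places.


KL divergence between normal distributions:
KL = log(s2/s1) + (s1^2 + (m1-m2)^2)/(2*s2^2) - 1/2.
log(5/6) = -0.182322.
(6^2 + (5--2)^2)/(2*5^2) = (36 + 49)/50 = 1.7.
KL = -0.182322 + 1.7 - 0.5 = 1.0177

1.0177


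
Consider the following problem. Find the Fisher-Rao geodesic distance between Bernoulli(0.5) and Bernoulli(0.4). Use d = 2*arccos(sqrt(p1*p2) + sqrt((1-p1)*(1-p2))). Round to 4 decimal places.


Geodesic distance on Bernoulli manifold:
d(p1,p2) = 2*arccos(sqrt(p1*p2) + sqrt((1-p1)*(1-p2))).
sqrt(p1*p2) = sqrt(0.5*0.4) = 0.447214.
sqrt((1-p1)*(1-p2)) = sqrt(0.5*0.6) = 0.547723.
arg = 0.447214 + 0.547723 = 0.994936.
d = 2*arccos(0.994936) = 0.2014

0.2014


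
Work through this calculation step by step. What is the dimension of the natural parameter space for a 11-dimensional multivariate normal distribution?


Exponential family dimension calculation:
For 11-dim MVN: mean has 11 params, covariance has 11*12/2 = 66 unique entries.
Total dim = 11 + 66 = 77.

77


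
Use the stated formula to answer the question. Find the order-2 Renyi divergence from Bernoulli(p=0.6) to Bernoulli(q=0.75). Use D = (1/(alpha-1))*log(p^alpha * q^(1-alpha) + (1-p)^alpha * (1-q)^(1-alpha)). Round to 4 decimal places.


Renyi divergence of order alpha between Bernoulli distributions:
D = (1/(alpha-1))*log(p^alpha * q^(1-alpha) + (1-p)^alpha * (1-q)^(1-alpha)).
alpha = 2, p = 0.6, q = 0.75.
p^alpha * q^(1-alpha) = 0.6^2 * 0.75^-1 = 0.48.
(1-p)^alpha * (1-q)^(1-alpha) = 0.4^2 * 0.25^-1 = 0.64.
sum = 0.48 + 0.64 = 1.12.
D = (1/1)*log(1.12) = 0.1133

0.1133


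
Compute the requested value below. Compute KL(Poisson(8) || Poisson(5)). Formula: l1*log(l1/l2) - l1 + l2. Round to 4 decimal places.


KL divergence for Poisson:
KL = l1*log(l1/l2) - l1 + l2.
l1 = 8, l2 = 5.
log(8/5) = 0.470004.
l1*log(l1/l2) = 8 * 0.470004 = 3.760029.
KL = 3.760029 - 8 + 5 = 0.7600

0.7600


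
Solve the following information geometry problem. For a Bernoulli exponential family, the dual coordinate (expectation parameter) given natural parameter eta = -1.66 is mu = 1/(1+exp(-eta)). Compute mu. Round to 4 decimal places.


Dual coordinate (expectation parameter) for Bernoulli:
mu = 1/(1+exp(-eta)).
eta = -1.66.
exp(-eta) = exp(1.66) = 5.259311.
mu = 1/(1+5.259311) = 0.1598

0.1598


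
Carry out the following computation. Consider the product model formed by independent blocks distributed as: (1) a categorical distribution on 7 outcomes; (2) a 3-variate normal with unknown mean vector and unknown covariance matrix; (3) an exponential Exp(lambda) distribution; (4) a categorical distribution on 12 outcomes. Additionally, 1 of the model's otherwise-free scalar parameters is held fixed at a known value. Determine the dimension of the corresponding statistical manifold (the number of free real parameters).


The dimension of a statistical manifold equals the number of free
(independent) real parameters of the model. For a product of independent
blocks the parameter counts add.
- categorical on 7 outcomes (probabilities sum to 1): 7-1 = 6.
- 3-variate normal: 3 (mean) + 3*4/2 = 6 (symmetric covariance) = 9.
- exponential (lambda): 1.
- categorical on 12 outcomes (probabilities sum to 1): 12-1 = 11.
Total = 6 + 9 + 1 + 11 = 27.
1 parameter(s) fixed at known values: 27 - 1 = 26.
Dimension = 26

26
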